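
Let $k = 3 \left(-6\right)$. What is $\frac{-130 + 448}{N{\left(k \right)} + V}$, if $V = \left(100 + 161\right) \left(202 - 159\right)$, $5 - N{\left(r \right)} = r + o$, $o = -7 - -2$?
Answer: $\frac{318}{11251} \approx 0.028264$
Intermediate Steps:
$o = -5$ ($o = -7 + 2 = -5$)
$k = -18$
$N{\left(r \right)} = 10 - r$ ($N{\left(r \right)} = 5 - \left(r - 5\right) = 5 - \left(-5 + r\right) = 10 - r$)
$V = 11223$ ($V = 261 \cdot 43 = 11223$)
$\frac{-130 + 448}{N{\left(k \right)} + V} = \frac{-130 + 448}{\left(10 - -18\right) + 11223} = \frac{318}{\left(10 + 18\right) + 11223} = \frac{318}{28 + 11223} = \frac{318}{11251}$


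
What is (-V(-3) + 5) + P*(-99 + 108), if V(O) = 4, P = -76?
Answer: -683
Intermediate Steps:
(-V(-3) + 5) + P*(-99 + 108) = (-1*4 + 5) - 76*(-99 + 108) = (-4 + 5) - 76*9 = 1 - 684 = -683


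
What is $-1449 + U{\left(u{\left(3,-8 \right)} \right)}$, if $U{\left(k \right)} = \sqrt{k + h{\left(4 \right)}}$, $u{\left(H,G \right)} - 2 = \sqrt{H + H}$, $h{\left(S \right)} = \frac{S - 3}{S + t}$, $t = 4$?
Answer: $-1449 + \frac{\sqrt{34 + 16 \sqrt{6}}}{4} \approx -1446.9$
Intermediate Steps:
$h{\left(S \right)} = \frac{-3 + S}{4 + S}$ ($h{\left(S \right)} = \frac{S - 3}{S + 4} = \frac{-3 + S}{4 + S}$)
$u{\left(H,G \right)} = 2 + \sqrt{2} \sqrt{H}$ ($u{\left(H,G \right)} = 2 + \sqrt{H + H} = 2 + \sqrt{2 H} = 2 + \sqrt{2} \sqrt{H}$)
$U{\left(k \right)} = \sqrt{\frac{1}{8} + k}$ ($U{\left(k \right)} = \sqrt{k + \frac{-3 + 4}{4 + 4}} = \sqrt{k + \frac{1}{8} \cdot 1} = \sqrt{k + \frac{1}{8}} = \sqrt{\frac{1}{8} + k}$)
$-1449 + U{\left(u{\left(3,-8 \right)} \right)} = -1449 + \frac{\sqrt{2 + 16 \left(2 + \sqrt{2} \sqrt{3}\right)}}{4} = -1449 + \frac{\sqrt{2 + 16 \left(2 + \sqrt{6}\right)}}{4} = -1449 + \frac{\sqrt{2 + \left(32 + 16 \sqrt{6}\right)}}{4} = -1449 + \frac{\sqrt{34 + 16 \sqrt{6}}}{4}$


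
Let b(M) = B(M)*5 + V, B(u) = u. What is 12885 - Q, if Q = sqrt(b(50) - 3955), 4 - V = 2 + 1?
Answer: 12885 - 2*I*sqrt(926) ≈ 12885.0 - 60.86*I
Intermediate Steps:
V = 1 (V = 4 - (2 + 1) = 4 - 1*3 = 4 - 3 = 1)
b(M) = 1 + 5*M (b(M) = M*5 + 1 = 5*M + 1 = 1 + 5*M)
Q = 2*I*sqrt(926) (Q = sqrt((1 + 5*50) - 3955) = sqrt((1 + 250) - 3955) = sqrt(251 - 3955) = sqrt(-3704) = 2*I*sqrt(926) ≈ 60.86*I)
12885 - Q = 12885 - 2*I*sqrt(926)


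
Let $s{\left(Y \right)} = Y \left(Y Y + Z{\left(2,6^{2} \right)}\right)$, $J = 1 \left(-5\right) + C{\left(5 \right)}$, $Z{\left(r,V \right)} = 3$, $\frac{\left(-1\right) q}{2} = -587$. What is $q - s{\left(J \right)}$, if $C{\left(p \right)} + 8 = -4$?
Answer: $6138$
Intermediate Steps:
$q = 1174$ ($q = \left(-2\right) \left(-587\right) = 1174$)
$C{\left(p \right)} = -12$ ($C{\left(p \right)} = -8 - 4 = -12$)
$J = -17$ ($J = 1 \left(-5\right) - 12 = -5 - 12 = -17$)
$s{\left(Y \right)} = Y \left(3 + Y^{2}\right)$ ($s{\left(Y \right)} = Y \left(Y Y + 3\right) = Y \left(Y^{2} + 3\right) = Y \left(3 + Y^{2}\right)$)
$q - s{\left(J \right)} = 1174 - - 17 \left(3 + \left(-17\right)^{2}\right) = 1174 - - 17 \left(3 + 289\right) = 1174 - \left(-17\right) 292 = 1174 - -4964 = 1174 + 4964 = 6138$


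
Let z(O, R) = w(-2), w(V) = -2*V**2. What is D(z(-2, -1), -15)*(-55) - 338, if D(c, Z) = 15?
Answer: -1163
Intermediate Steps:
z(O, R) = -8 (z(O, R) = -2*(-2)**2 = -2*4 = -8)
D(z(-2, -1), -15)*(-55) - 338 = 15*(-55) - 338 = -825 - 338 = -1163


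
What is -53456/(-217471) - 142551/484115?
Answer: -5121857081/105280973165 ≈ -0.048649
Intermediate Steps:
-53456/(-217471) - 142551/484115 = -53456*(-1/217471) - 142551*1/484115 = 53456/217471 - 142551/484115 = -5121857081/105280973165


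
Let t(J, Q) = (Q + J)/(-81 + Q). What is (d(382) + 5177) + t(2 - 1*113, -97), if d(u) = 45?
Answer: 464862/89 ≈ 5223.2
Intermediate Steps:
t(J, Q) = (J + Q)/(-81 + Q)
(d(382) + 5177) + t(2 - 1*113, -97) = (45 + 5177) + ((2 - 1*113) - 97)/(-81 - 97) = 5222 + ((2 - 113) - 97)/(-178) = 5222 - (-111 - 97)/178 = 5222 - 1/178*(-208) = 5222 + 104/89 = 464862/89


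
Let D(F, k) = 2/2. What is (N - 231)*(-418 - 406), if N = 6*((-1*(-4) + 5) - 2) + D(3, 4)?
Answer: 154912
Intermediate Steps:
D(F, k) = 1 (D(F, k) = 2*(½) = 1)
N = 43 (N = 6*((-1*(-4) + 5) - 2) + 1 = 6*((4 + 5) - 2) + 1 = 6*(9 - 2) + 1 = 6*7 + 1 = 42 + 1 = 43)
(N - 231)*(-418 - 406) = (43 - 231)*(-418 - 406) = -188*(-824) = 154912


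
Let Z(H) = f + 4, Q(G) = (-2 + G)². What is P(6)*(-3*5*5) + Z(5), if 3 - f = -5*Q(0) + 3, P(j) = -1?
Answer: 99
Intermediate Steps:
f = 20 (f = 3 - (-5*(-2 + 0)² + 3) = 3 - (-5*(-2)² + 3) = 3 - (-5*4 + 3) = 3 - (-20 + 3) = 3 - 1*(-17) = 3 + 17 = 20)
Z(H) = 24 (Z(H) = 20 + 4 = 24)
P(6)*(-3*5*5) + Z(5) = -(-3*5)*5 + 24 = -(-15)*5 + 24 = -1*(-75) + 24 = 75 + 24 = 99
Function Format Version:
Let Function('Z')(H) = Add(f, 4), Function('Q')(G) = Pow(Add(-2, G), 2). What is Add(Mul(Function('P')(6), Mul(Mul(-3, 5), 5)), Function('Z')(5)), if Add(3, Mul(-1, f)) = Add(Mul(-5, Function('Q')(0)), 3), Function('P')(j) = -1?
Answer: 99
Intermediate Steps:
f = 20 (f = Add(3, Mul(-1, Add(Mul(-5, Pow(Add(-2, 0), 2)), 3))) = Add(3, Mul(-1, Add(Mul(-5, Pow(-2, 2)), 3))) = Add(3, Mul(-1, Add(Mul(-5, 4), 3))) = Add(3, Mul(-1, Add(-20, 3))) = Add(3, Mul(-1, -17)) = Add(3, 17) = 20)
Function('Z')(H) = 24 (Function('Z')(H) = Add(20, 4) = 24)
Add(Mul(Function('P')(6), Mul(Mul(-3, 5), 5)), Function('Z')(5)) = Add(Mul(-1, Mul(Mul(-3, 5), 5)), 24) = Add(Mul(-1, Mul(-15, 5)), 24) = Add(Mul(-1, -75), 24) = Add(75, 24) = 99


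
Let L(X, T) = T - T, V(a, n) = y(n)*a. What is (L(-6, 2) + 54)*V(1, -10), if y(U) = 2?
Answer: 108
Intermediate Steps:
V(a, n) = 2*a
L(X, T) = 0
(L(-6, 2) + 54)*V(1, -10) = (0 + 54)*(2*1) = 54*2 = 108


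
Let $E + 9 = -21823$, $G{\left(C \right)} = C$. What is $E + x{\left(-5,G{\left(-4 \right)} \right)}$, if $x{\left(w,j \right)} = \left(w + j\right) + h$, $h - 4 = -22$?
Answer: $-21859$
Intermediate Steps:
$h = -18$ ($h = 4 - 22 = -18$)
$x{\left(w,j \right)} = -18 + j + w$ ($x{\left(w,j \right)} = \left(w + j\right) - 18 = \left(j + w\right) - 18 = -18 + j + w$)
$E = -21832$ ($E = -9 - 21823 = -21832$)
$E + x{\left(-5,G{\left(-4 \right)} \right)} = -21832 - 27 = -21859$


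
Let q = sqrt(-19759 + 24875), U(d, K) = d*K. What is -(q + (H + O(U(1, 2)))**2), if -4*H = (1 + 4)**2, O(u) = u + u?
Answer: -81/16 - 2*sqrt(1279) ≈ -76.589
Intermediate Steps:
U(d, K) = K*d
q = 2*sqrt(1279) (q = sqrt(5116) = 2*sqrt(1279) ≈ 71.526)
O(u) = 2*u
H = -25/4 (H = -(1 + 4)**2/4 = -1/4*5**2 = -1/4*25 = -25/4 ≈ -6.2500)
-(q + (H + O(U(1, 2)))**2) = -(2*sqrt(1279) + (-25/4 + 2*(2*1))**2) = -(2*sqrt(1279) + (-25/4 + 2*2)**2) = -(2*sqrt(1279) + (-25/4 + 4)**2) = -(2*sqrt(1279) + (-9/4)**2) = -(2*sqrt(1279) + 81/16) = -(81/16 + 2*sqrt(1279)) = -81/16 - 2*sqrt(1279)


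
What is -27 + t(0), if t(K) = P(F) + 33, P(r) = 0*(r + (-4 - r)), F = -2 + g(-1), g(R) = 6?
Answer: 6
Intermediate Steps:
F = 4 (F = -2 + 6 = 4)
P(r) = 0 (P(r) = 0*(-4) = 0)
t(K) = 33 (t(K) = 0 + 33 = 33)
-27 + t(0) = -27 + 33 = 6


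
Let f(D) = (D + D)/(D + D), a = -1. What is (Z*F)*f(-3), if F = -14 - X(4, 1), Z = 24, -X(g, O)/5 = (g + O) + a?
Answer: 144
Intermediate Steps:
X(g, O) = 5 - 5*O - 5*g (X(g, O) = -5*((g + O) - 1) = -5*((O + g) - 1) = -5*(-1 + O + g) = 5 - 5*O - 5*g)
F = 6 (F = -14 - (5 - 5*1 - 5*4) = -14 - (5 - 5 - 20) = -14 - 1*(-20) = -14 + 20 = 6)
f(D) = 1 (f(D) = (2*D)/((2*D)) = (2*D)*(1/(2*D)) = 1)
(Z*F)*f(-3) = (24*6)*1 = 144*1 = 144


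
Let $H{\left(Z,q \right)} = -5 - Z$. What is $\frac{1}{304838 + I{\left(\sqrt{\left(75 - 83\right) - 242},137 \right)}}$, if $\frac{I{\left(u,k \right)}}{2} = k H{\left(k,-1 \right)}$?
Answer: $\frac{1}{265930} \approx 3.7604 \cdot 10^{-6}$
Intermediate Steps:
$I{\left(u,k \right)} = 2 k \left(-5 - k\right)$
$\frac{1}{304838 + I{\left(\sqrt{\left(75 - 83\right) - 242},137 \right)}} = \frac{1}{304838 - 274 \left(5 + 137\right)} = \frac{1}{304838 - 274 \cdot 142} = \frac{1}{304838 - 38908} = \frac{1}{265930}$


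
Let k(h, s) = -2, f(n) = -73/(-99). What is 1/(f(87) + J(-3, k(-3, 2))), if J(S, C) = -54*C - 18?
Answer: 99/8983 ≈ 0.011021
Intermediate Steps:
f(n) = 73/99 (f(n) = -73*(-1/99) = 73/99)
J(S, C) = -18 - 54*C
1/(f(87) + J(-3, k(-3, 2))) = 1/(73/99 + (-18 - 54*(-2))) = 1/(73/99 + (-18 + 108)) = 1/(73/99 + 90) = 1/(8983/99) = 99/8983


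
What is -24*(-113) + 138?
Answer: 2850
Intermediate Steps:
-24*(-113) + 138 = 2712 + 138 = 2850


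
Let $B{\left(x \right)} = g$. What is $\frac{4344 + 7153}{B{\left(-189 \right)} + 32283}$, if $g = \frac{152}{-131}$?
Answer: $\frac{1506107}{4228921} \approx 0.35614$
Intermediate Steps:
$g = - \frac{152}{131}$ ($g = 152 \left(- \frac{1}{131}\right) = - \frac{152}{131} \approx -1.1603$)
$B{\left(x \right)} = - \frac{152}{131}$
$\frac{4344 + 7153}{B{\left(-189 \right)} + 32283} = \frac{4344 + 7153}{- \frac{152}{131} + 32283} = \frac{11497}{\frac{4228921}{131}} = 11497 \cdot \frac{131}{4228921} = \frac{1506107}{4228921}$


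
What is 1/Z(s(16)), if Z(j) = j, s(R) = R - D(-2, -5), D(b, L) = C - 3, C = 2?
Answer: 1/17 ≈ 0.058824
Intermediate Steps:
D(b, L) = -1 (D(b, L) = 2 - 3 = -1)
s(R) = 1 + R (s(R) = R - 1*(-1) = R + 1 = 1 + R)
1/Z(s(16)) = 1/(1 + 16) = 1/17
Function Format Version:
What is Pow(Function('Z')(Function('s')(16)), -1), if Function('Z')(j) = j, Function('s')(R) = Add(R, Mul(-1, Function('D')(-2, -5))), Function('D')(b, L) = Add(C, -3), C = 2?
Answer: Rational(1, 17) ≈ 0.058824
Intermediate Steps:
Function('D')(b, L) = -1 (Function('D')(b, L) = Add(2, -3) = -1)
Function('s')(R) = Add(1, R) (Function('s')(R) = Add(R, Mul(-1, -1)) = Add(R, 1) = Add(1, R))
Pow(Function('Z')(Function('s')(16)), -1) = Pow(Add(1, 16), -1) = Pow(17, -1) = Rational(1, 17)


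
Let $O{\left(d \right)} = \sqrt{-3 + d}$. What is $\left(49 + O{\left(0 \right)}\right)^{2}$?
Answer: $\left(49 + i \sqrt{3}\right)^{2} \approx 2398.0 + 169.74 i$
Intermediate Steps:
$\left(49 + O{\left(0 \right)}\right)^{2} = \left(49 + \sqrt{-3 + 0}\right)^{2} = \left(49 + \sqrt{-3}\right)^{2} = \left(49 + i \sqrt{3}\right)^{2}$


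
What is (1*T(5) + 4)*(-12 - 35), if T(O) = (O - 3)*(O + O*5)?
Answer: -3008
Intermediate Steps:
T(O) = 6*O*(-3 + O) (T(O) = (-3 + O)*(O + 5*O) = (-3 + O)*(6*O) = 6*O*(-3 + O))
(1*T(5) + 4)*(-12 - 35) = (1*(6*5*(-3 + 5)) + 4)*(-12 - 35) = (1*(6*5*2) + 4)*(-47) = (1*60 + 4)*(-47) = (60 + 4)*(-47) = 64*(-47) = -3008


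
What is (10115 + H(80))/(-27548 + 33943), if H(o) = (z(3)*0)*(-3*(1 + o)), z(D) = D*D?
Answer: 2023/1279 ≈ 1.5817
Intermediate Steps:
z(D) = D²
H(o) = 0 (H(o) = (3²*0)*(-3*(1 + o)) = (9*0)*(-3 - 3*o) = 0*(-3 - 3*o) = 0)
(10115 + H(80))/(-27548 + 33943) = (10115 + 0)/(-27548 + 33943) = 10115/6395 = 10115*(1/6395) = 2023/1279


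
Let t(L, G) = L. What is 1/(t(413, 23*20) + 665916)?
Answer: 1/666329 ≈ 1.5008e-6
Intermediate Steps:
1/(t(413, 23*20) + 665916) = 1/(413 + 665916) = 1/666329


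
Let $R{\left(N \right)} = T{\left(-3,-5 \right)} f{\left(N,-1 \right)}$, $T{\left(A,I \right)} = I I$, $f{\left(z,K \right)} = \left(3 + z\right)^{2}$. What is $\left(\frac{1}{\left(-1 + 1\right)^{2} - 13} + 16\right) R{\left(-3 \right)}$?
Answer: $0$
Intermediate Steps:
$T{\left(A,I \right)} = I^{2}$
$R{\left(N \right)} = 25 \left(3 + N\right)^{2}$ ($R{\left(N \right)} = \left(-5\right)^{2} \left(3 + N\right)^{2} = 25 \left(3 + N\right)^{2}$)
$\left(\frac{1}{\left(-1 + 1\right)^{2} - 13} + 16\right) R{\left(-3 \right)} = \left(\frac{1}{\left(-1 + 1\right)^{2} - 13} + 16\right) 25 \left(3 - 3\right)^{2} = \left(\frac{1}{0^{2} - 13} + 16\right) 25 \cdot 0^{2} = \left(\frac{1}{0 - 13} + 16\right) 25 \cdot 0 = \left(\frac{1}{-13} + 16\right) 0 = \left(- \frac{1}{13} + 16\right) 0 = \frac{207}{13} \cdot 0 = 0$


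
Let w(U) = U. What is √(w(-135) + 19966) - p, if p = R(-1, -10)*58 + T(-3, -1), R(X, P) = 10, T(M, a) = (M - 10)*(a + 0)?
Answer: -593 + √19831 ≈ -452.18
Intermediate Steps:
T(M, a) = a*(-10 + M) (T(M, a) = (-10 + M)*a = a*(-10 + M))
p = 593 (p = 10*58 - (-10 - 3) = 580 - 1*(-13) = 580 + 13 = 593)
√(w(-135) + 19966) - p = √(-135 + 19966) - 1*593 = √19831 - 593 = -593 + √19831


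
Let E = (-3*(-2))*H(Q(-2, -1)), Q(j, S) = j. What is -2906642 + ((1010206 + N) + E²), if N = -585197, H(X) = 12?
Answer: -2476449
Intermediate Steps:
E = 72 (E = -3*(-2)*12 = 6*12 = 72)
-2906642 + ((1010206 + N) + E²) = -2906642 + ((1010206 - 585197) + 72²) = -2906642 + (425009 + 5184) = -2906642 + 430193 = -2476449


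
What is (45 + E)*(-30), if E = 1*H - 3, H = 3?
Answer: -1350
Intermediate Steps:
E = 0 (E = 1*3 - 3 = 3 - 3 = 0)
(45 + E)*(-30) = (45 + 0)*(-30) = 45*(-30) = -1350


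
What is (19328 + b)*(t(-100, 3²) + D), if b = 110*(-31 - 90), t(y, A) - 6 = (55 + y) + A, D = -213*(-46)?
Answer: 58783824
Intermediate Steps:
D = 9798
t(y, A) = 61 + A + y (t(y, A) = 6 + ((55 + y) + A) = 6 + (55 + A + y) = 61 + A + y)
b = -13310 (b = 110*(-121) = -13310)
(19328 + b)*(t(-100, 3²) + D) = (19328 - 13310)*((61 + 3² - 100) + 9798) = 6018*((61 + 9 - 100) + 9798) = 6018*(-30 + 9798) = 6018*9768 = 58783824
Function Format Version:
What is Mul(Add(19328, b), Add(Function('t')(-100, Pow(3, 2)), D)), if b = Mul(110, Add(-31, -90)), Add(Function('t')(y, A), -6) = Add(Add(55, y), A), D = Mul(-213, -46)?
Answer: 58783824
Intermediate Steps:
D = 9798
Function('t')(y, A) = Add(61, A, y) (Function('t')(y, A) = Add(6, Add(Add(55, y), A)) = Add(6, Add(55, A, y)) = Add(61, A, y))
b = -13310 (b = Mul(110, -121) = -13310)
Mul(Add(19328, b), Add(Function('t')(-100, Pow(3, 2)), D)) = Mul(Add(19328, -13310), Add(Add(61, Pow(3, 2), -100), 9798)) = Mul(6018, Add(Add(61, 9, -100), 9798)) = Mul(6018, Add(-30, 9798)) = Mul(6018, 9768) = 58783824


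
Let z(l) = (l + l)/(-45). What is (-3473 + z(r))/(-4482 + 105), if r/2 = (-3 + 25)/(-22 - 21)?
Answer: 6720167/8469495 ≈ 0.79346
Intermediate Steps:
r = -44/43 (r = 2*((-3 + 25)/(-22 - 21)) = 2*(22/(-43)) = 2*(22*(-1/43)) = 2*(-22/43) = -44/43 ≈ -1.0233)
z(l) = -2*l/45
(-3473 + z(r))/(-4482 + 105) = (-3473 - 2/45*(-44/43))/(-4482 + 105) = (-3473 + 88/1935)/(-4377) = -6720167/1935*(-1/4377) = 6720167/8469495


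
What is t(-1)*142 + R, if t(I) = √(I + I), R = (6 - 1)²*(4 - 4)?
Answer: 142*I*√2 ≈ 200.82*I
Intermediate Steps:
R = 0 (R = 5²*0 = 25*0 = 0)
t(I) = √2*√I (t(I) = √(2*I) = √2*√I)
t(-1)*142 + R = (√2*√(-1))*142 + 0 = (√2*I)*142 + 0 = (I*√2)*142 + 0 = 142*I*√2 + 0 = 142*I*√2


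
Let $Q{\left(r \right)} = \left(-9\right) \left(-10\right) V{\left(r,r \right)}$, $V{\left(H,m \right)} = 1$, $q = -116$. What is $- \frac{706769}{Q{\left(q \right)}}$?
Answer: $- \frac{706769}{90} \approx -7853.0$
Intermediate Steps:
$Q{\left(r \right)} = 90$ ($Q{\left(r \right)} = \left(-9\right) \left(-10\right) 1 = 90 \cdot 1 = 90$)
$- \frac{706769}{Q{\left(q \right)}} = - \frac{706769}{90}$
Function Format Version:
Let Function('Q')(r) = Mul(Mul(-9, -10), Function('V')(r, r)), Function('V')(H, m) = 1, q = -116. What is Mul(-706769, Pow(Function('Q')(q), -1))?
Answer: Rational(-706769, 90) ≈ -7853.0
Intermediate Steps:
Function('Q')(r) = 90 (Function('Q')(r) = Mul(Mul(-9, -10), 1) = Mul(90, 1) = 90)
Mul(-706769, Pow(Function('Q')(q), -1)) = Mul(-706769, Pow(90, -1)) = Mul(-706769, Rational(1, 90)) = Rational(-706769, 90)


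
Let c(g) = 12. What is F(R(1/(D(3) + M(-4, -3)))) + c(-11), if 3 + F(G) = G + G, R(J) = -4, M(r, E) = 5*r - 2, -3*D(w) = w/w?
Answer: 1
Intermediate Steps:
D(w) = -⅓ (D(w) = -w/(3*w) = -⅓*1 = -⅓)
M(r, E) = -2 + 5*r
F(G) = -3 + 2*G (F(G) = -3 + (G + G) = -3 + 2*G)
F(R(1/(D(3) + M(-4, -3)))) + c(-11) = (-3 + 2*(-4)) + 12 = (-3 - 8) + 12 = -11 + 12 = 1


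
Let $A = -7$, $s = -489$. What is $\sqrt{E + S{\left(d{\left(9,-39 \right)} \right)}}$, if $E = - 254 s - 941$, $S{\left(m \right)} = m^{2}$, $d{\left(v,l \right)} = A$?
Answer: $\sqrt{123314} \approx 351.16$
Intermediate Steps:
$d{\left(v,l \right)} = -7$
$E = 123265$ ($E = \left(-254\right) \left(-489\right) - 941 = 124206 - 941 = 123265$)
$\sqrt{E + S{\left(d{\left(9,-39 \right)} \right)}} = \sqrt{123265 + \left(-7\right)^{2}} = \sqrt{123265 + 49} = \sqrt{123314}$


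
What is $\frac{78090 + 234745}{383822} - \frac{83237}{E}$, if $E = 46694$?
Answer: $- \frac{4335168581}{4480546117} \approx -0.96755$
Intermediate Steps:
$\frac{78090 + 234745}{383822} - \frac{83237}{E} = \frac{78090 + 234745}{383822} - \frac{83237}{46694} = 312835 \cdot \frac{1}{383822} - \frac{83237}{46694} = \frac{312835}{383822} - \frac{83237}{46694} = - \frac{4335168581}{4480546117}$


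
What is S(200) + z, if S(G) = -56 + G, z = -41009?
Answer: -40865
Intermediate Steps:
S(200) + z = (-56 + 200) - 41009 = 144 - 41009 = -40865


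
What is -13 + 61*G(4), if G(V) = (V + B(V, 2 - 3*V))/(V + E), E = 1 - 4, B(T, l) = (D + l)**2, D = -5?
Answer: 13956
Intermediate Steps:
B(T, l) = (-5 + l)**2
E = -3
G(V) = (V + (-3 - 3*V)**2)/(-3 + V) (G(V) = (V + (-5 + (2 - 3*V))**2)/(V - 3) = (V + (-3 - 3*V)**2)/(-3 + V))
-13 + 61*G(4) = -13 + 61*((4 + 9*(1 + 4)**2)/(-3 + 4)) = -13 + 61*((4 + 9*5**2)/1) = -13 + 61*(1*(4 + 9*25)) = -13 + 61*(1*(4 + 225)) = -13 + 61*(1*229) = -13 + 61*229 = -13 + 13969 = 13956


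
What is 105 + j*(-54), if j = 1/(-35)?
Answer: 3729/35 ≈ 106.54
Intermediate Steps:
j = -1/35 ≈ -0.028571
105 + j*(-54) = 105 - 1/35*(-54) = 105 + 54/35 = 3729/35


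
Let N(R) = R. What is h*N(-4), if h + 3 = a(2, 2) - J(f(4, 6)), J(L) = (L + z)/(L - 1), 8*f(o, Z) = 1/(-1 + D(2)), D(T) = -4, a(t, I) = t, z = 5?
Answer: -632/41 ≈ -15.415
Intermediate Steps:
f(o, Z) = -1/40 (f(o, Z) = 1/(8*(-1 - 4)) = (⅛)/(-5) = (⅛)*(-⅕) = -1/40)
J(L) = (5 + L)/(-1 + L) (J(L) = (L + 5)/(L - 1) = (5 + L)/(-1 + L))
h = 158/41 (h = -3 + (2 - (5 - 1/40)/(-1 - 1/40)) = -3 + (2 - 199/((-41/40)*40)) = -3 + (2 - (-40)*199/(41*40)) = -3 + (2 - 1*(-199/41)) = -3 + (2 + 199/41) = -3 + 281/41 = 158/41 ≈ 3.8537)
h*N(-4) = (158/41)*(-4) = -632/41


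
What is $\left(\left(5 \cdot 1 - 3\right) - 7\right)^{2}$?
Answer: $25$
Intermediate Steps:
$\left(\left(5 \cdot 1 - 3\right) - 7\right)^{2} = \left(\left(5 - 3\right) - 7\right)^{2} = \left(2 - 7\right)^{2} = \left(-5\right)^{2} = 25$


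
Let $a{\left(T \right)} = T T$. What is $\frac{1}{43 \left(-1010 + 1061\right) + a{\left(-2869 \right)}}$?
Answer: $\frac{1}{8233354} \approx 1.2146 \cdot 10^{-7}$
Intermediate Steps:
$a{\left(T \right)} = T^{2}$
$\frac{1}{43 \left(-1010 + 1061\right) + a{\left(-2869 \right)}} = \frac{1}{43 \left(-1010 + 1061\right) + \left(-2869\right)^{2}} = \frac{1}{43 \cdot 51 + 8231161} = \frac{1}{2193 + 8231161} = \frac{1}{8233354}$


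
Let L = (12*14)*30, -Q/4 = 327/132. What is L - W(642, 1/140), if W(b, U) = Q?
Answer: 55549/11 ≈ 5049.9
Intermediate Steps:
Q = -109/11 (Q = -1308/132 = -4*109/44 = -109/11 ≈ -9.9091)
W(b, U) = -109/11
L = 5040 (L = 168*30 = 5040)
L - W(642, 1/140) = 5040 - 1*(-109/11) = 5040 + 109/11 = 55549/11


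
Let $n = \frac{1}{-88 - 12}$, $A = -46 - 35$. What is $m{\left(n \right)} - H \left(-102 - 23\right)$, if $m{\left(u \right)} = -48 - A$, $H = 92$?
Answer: $11533$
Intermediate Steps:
$A = -81$ ($A = -46 - 35 = -81$)
$n = - \frac{1}{100}$ ($n = \frac{1}{-88 - 12} = \frac{1}{-100} = - \frac{1}{100} \approx -0.01$)
$m{\left(u \right)} = 33$ ($m{\left(u \right)} = -48 - -81 = -48 + 81 = 33$)
$m{\left(n \right)} - H \left(-102 - 23\right) = 33 - 92 \left(-102 - 23\right) = 33 - 92 \left(-125\right) = 33 - -11500 = 33 + 11500 = 11533$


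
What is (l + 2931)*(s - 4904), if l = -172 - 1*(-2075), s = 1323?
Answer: -17310554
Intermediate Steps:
l = 1903 (l = -172 + 2075 = 1903)
(l + 2931)*(s - 4904) = (1903 + 2931)*(1323 - 4904) = 4834*(-3581) = -17310554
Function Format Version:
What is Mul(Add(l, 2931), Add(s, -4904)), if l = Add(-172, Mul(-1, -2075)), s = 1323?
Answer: -17310554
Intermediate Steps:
l = 1903 (l = Add(-172, 2075) = 1903)
Mul(Add(l, 2931), Add(s, -4904)) = Mul(Add(1903, 2931), Add(1323, -4904)) = Mul(4834, -3581) = -17310554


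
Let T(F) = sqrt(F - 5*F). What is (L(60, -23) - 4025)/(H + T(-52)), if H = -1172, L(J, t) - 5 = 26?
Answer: 585121/171672 + 1997*sqrt(13)/171672 ≈ 3.4503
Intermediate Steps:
T(F) = 2*sqrt(-F) (T(F) = sqrt(-4*F) = 2*sqrt(-F))
L(J, t) = 31 (L(J, t) = 5 + 26 = 31)
(L(60, -23) - 4025)/(H + T(-52)) = (31 - 4025)/(-1172 + 2*sqrt(-1*(-52))) = -3994/(-1172 + 2*sqrt(52)) = -3994/(-1172 + 2*(2*sqrt(13))) = -3994/(-1172 + 4*sqrt(13))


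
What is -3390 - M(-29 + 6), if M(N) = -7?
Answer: -3383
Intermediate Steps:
-3390 - M(-29 + 6) = -3390 - 1*(-7) = -3390 + 7 = -3383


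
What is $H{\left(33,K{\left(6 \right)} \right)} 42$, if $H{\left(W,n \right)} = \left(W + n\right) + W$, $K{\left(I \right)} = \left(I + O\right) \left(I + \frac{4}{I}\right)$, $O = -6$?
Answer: $2772$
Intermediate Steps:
$K{\left(I \right)} = \left(-6 + I\right) \left(I + \frac{4}{I}\right)$ ($K{\left(I \right)} = \left(I - 6\right) \left(I + \frac{4}{I}\right) = \left(-6 + I\right) \left(I + \frac{4}{I}\right)$)
$H{\left(W,n \right)} = n + 2 W$
$H{\left(33,K{\left(6 \right)} \right)} 42 = \left(\left(4 + 6^{2} - \frac{24}{6} - 36\right) + 2 \cdot 33\right) 42 = \left(\left(4 + 36 - 4 - 36\right) + 66\right) 42 = \left(0 + 66\right) 42 = 66 \cdot 42 = 2772$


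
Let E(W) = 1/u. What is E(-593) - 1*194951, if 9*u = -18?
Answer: -389903/2 ≈ -1.9495e+5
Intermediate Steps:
u = -2 (u = (⅑)*(-18) = -2)
E(W) = -½ (E(W) = 1/(-2) = -½)
E(-593) - 1*194951 = -½ - 1*194951 = -½ - 194951 = -389903/2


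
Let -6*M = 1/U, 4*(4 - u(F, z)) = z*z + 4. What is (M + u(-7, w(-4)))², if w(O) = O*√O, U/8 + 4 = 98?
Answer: 7349118529/20358144 ≈ 360.99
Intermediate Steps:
U = 752 (U = -32 + 8*98 = -32 + 784 = 752)
w(O) = O^(3/2)
u(F, z) = 3 - z²/4 (u(F, z) = 4 - (z*z + 4)/4 = 4 - (z² + 4)/4 = 4 - (4 + z²)/4 = 4 + (-1 - z²/4) = 3 - z²/4)
M = -1/4512 (M = -⅙/752 = -⅙*1/752 = -1/4512 ≈ -0.00022163)
(M + u(-7, w(-4)))² = (-1/4512 + (3 - ((-4)^(3/2))²/4))² = (-1/4512 + (3 - (-8*I)²/4))² = (-1/4512 + (3 - ¼*(-64)))² = (-1/4512 + (3 + 16))² = (-1/4512 + 19)² = (85727/4512)² = 7349118529/20358144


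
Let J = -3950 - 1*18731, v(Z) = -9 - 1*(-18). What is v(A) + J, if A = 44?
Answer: -22672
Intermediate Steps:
v(Z) = 9 (v(Z) = -9 + 18 = 9)
J = -22681 (J = -3950 - 18731 = -22681)
v(A) + J = 9 - 22681 = -22672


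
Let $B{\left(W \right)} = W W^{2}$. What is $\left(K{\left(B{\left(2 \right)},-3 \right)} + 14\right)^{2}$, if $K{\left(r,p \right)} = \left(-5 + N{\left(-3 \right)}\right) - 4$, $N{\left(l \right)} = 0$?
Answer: $25$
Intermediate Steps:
$B{\left(W \right)} = W^{3}$
$K{\left(r,p \right)} = -9$ ($K{\left(r,p \right)} = \left(-5 + 0\right) - 4 = -5 - 4 = -9$)
$\left(K{\left(B{\left(2 \right)},-3 \right)} + 14\right)^{2} = \left(-9 + 14\right)^{2} = 5^{2} = 25$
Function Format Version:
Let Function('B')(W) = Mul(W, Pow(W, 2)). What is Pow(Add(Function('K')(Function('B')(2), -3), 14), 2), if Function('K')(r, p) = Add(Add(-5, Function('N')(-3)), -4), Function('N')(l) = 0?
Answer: 25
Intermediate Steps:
Function('B')(W) = Pow(W, 3)
Function('K')(r, p) = -9 (Function('K')(r, p) = Add(Add(-5, 0), -4) = Add(-5, -4) = -9)
Pow(Add(Function('K')(Function('B')(2), -3), 14), 2) = Pow(Add(-9, 14), 2) = Pow(5, 2) = 25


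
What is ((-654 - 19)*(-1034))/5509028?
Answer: 347941/2754514 ≈ 0.12632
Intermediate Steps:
((-654 - 19)*(-1034))/5509028 = -673*(-1034)*(1/5509028) = 695882*(1/5509028) = 347941/2754514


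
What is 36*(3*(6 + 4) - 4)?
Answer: 936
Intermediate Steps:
36*(3*(6 + 4) - 4) = 36*(3*10 - 4) = 36*(30 - 4) = 36*26 = 936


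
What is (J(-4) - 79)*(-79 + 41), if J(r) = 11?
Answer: 2584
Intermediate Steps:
(J(-4) - 79)*(-79 + 41) = (11 - 79)*(-79 + 41) = -68*(-38) = 2584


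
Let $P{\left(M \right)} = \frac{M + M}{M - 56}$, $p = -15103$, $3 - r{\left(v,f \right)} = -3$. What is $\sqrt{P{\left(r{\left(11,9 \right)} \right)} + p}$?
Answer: $\frac{i \sqrt{377581}}{5} \approx 122.9 i$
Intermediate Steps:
$r{\left(v,f \right)} = 6$ ($r{\left(v,f \right)} = 3 - -3 = 3 + 3 = 6$)
$P{\left(M \right)} = \frac{2 M}{-56 + M}$
$\sqrt{P{\left(r{\left(11,9 \right)} \right)} + p} = \sqrt{2 \cdot 6 \frac{1}{-56 + 6} - 15103} = \sqrt{2 \cdot 6 \frac{1}{-50} - 15103} = \sqrt{2 \cdot 6 \left(- \frac{1}{50}\right) - 15103} = \sqrt{- \frac{6}{25} - 15103} = \sqrt{- \frac{377581}{25}} = \frac{i \sqrt{377581}}{5}$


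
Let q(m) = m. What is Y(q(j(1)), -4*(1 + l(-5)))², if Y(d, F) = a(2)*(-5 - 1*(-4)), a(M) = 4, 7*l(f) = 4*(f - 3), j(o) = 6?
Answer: 16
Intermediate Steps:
l(f) = -12/7 + 4*f/7 (l(f) = (4*(f - 3))/7 = (4*(-3 + f))/7 = (-12 + 4*f)/7 = -12/7 + 4*f/7)
Y(d, F) = -4 (Y(d, F) = 4*(-5 - 1*(-4)) = 4*(-5 + 4) = 4*(-1) = -4)
Y(q(j(1)), -4*(1 + l(-5)))² = (-4)² = 16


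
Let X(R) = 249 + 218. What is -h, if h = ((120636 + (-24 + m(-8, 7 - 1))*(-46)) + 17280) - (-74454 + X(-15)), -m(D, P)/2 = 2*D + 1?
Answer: -211627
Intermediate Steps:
X(R) = 467
m(D, P) = -2 - 4*D (m(D, P) = -2*(2*D + 1) = -2*(1 + 2*D) = -2 - 4*D)
h = 211627 (h = ((120636 + (-24 + (-2 - 4*(-8)))*(-46)) + 17280) - (-74454 + 467) = ((120636 + (-24 + (-2 + 32))*(-46)) + 17280) - 1*(-73987) = ((120636 + (-24 + 30)*(-46)) + 17280) + 73987 = ((120636 + 6*(-46)) + 17280) + 73987 = ((120636 - 276) + 17280) + 73987 = (120360 + 17280) + 73987 = 137640 + 73987 = 211627)
-h = -1*211627 = -211627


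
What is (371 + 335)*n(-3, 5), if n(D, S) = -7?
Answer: -4942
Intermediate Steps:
(371 + 335)*n(-3, 5) = (371 + 335)*(-7) = 706*(-7) = -4942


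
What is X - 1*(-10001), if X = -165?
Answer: 9836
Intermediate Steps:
X - 1*(-10001) = -165 - 1*(-10001) = -165 + 10001 = 9836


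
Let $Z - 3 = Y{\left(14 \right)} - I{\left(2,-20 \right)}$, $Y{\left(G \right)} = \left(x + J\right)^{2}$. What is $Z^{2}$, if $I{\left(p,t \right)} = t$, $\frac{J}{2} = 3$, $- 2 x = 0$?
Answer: $3481$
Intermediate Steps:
$x = 0$ ($x = \left(- \frac{1}{2}\right) 0 = 0$)
$J = 6$ ($J = 2 \cdot 3 = 6$)
$Y{\left(G \right)} = 36$ ($Y{\left(G \right)} = \left(0 + 6\right)^{2} = 6^{2} = 36$)
$Z = 59$ ($Z = 3 + \left(36 - -20\right) = 3 + \left(36 + 20\right) = 3 + 56 = 59$)
$Z^{2} = 59^{2} = 3481$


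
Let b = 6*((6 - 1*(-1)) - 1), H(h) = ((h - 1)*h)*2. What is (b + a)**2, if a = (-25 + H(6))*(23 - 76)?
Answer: 3308761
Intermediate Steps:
H(h) = 2*h*(-1 + h) (H(h) = ((-1 + h)*h)*2 = (h*(-1 + h))*2 = 2*h*(-1 + h))
a = -1855 (a = (-25 + 2*6*(-1 + 6))*(23 - 76) = (-25 + 2*6*5)*(-53) = (-25 + 60)*(-53) = 35*(-53) = -1855)
b = 36 (b = 6*((6 + 1) - 1) = 6*(7 - 1) = 6*6 = 36)
(b + a)**2 = (36 - 1855)**2 = (-1819)**2 = 3308761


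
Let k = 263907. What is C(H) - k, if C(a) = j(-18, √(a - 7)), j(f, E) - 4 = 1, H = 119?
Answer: -263902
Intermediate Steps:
j(f, E) = 5 (j(f, E) = 4 + 1 = 5)
C(a) = 5
C(H) - k = 5 - 1*263907 = 5 - 263907 = -263902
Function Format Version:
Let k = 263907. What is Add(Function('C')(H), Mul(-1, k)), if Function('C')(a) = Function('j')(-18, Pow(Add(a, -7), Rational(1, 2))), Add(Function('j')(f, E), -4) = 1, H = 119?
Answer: -263902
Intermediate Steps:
Function('j')(f, E) = 5 (Function('j')(f, E) = Add(4, 1) = 5)
Function('C')(a) = 5
Add(Function('C')(H), Mul(-1, k)) = Add(5, Mul(-1, 263907)) = Add(5, -263907) = -263902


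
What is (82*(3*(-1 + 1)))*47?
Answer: 0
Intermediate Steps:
(82*(3*(-1 + 1)))*47 = (82*(3*0))*47 = (82*0)*47 = 0*47 = 0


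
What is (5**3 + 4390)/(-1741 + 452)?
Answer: -4515/1289 ≈ -3.5027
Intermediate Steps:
(5**3 + 4390)/(-1741 + 452) = (125 + 4390)/(-1289) = 4515*(-1/1289) = -4515/1289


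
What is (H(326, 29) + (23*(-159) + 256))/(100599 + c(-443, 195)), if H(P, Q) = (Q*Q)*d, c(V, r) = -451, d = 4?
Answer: -37/100148 ≈ -0.00036945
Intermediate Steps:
H(P, Q) = 4*Q² (H(P, Q) = (Q*Q)*4 = Q²*4 = 4*Q²)
(H(326, 29) + (23*(-159) + 256))/(100599 + c(-443, 195)) = (4*29² + (23*(-159) + 256))/(100599 - 451) = (4*841 + (-3657 + 256))/100148 = (3364 - 3401)*(1/100148) = -37*1/100148 = -37/100148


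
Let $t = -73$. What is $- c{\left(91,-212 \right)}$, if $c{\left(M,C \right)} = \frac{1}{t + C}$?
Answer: $\frac{1}{285} \approx 0.0035088$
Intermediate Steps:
$c{\left(M,C \right)} = \frac{1}{-73 + C}$
$- c{\left(91,-212 \right)} = - \frac{1}{-73 - 212} = - \frac{1}{-285} = \left(-1\right) \left(- \frac{1}{285}\right) = \frac{1}{285}$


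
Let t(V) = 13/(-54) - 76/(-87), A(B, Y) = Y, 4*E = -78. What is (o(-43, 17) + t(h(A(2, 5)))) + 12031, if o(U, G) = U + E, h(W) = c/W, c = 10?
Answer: 9371831/783 ≈ 11969.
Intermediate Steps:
E = -39/2 (E = (1/4)*(-78) = -39/2 ≈ -19.500)
h(W) = 10/W
t(V) = 991/1566 (t(V) = 13*(-1/54) - 76*(-1/87) = -13/54 + 76/87 = 991/1566)
o(U, G) = -39/2 + U (o(U, G) = U - 39/2 = -39/2 + U)
(o(-43, 17) + t(h(A(2, 5)))) + 12031 = ((-39/2 - 43) + 991/1566) + 12031 = (-125/2 + 991/1566) + 12031 = -48442/783 + 12031 = 9371831/783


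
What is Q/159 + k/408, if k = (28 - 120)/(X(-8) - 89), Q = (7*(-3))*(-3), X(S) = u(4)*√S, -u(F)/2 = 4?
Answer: 18171977/45588798 - 184*I*√2/430083 ≈ 0.39861 - 0.00060503*I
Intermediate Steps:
u(F) = -8 (u(F) = -2*4 = -8)
X(S) = -8*√S
Q = 63 (Q = -21*(-3) = 63)
k = -92/(-89 - 16*I*√2) (k = (28 - 120)/(-16*I*√2 - 89) = -92/(-16*I*√2 - 89) = -92/(-89 - 16*I*√2) ≈ 0.97095 - 0.24685*I)
Q/159 + k/408 = 63/159 + (8188/8433 - 1472*I*√2/8433)/408 = 63*(1/159) + (8188/8433 - 1472*I*√2/8433)*(1/408) = 21/53 + (2047/860166 - 184*I*√2/430083) = 18171977/45588798 - 184*I*√2/430083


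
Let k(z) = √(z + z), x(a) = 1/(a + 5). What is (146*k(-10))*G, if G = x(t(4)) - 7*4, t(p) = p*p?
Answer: -171404*I*√5/21 ≈ -18251.0*I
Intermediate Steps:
t(p) = p²
x(a) = 1/(5 + a)
G = -587/21 (G = 1/(5 + 4²) - 7*4 = 1/(5 + 16) - 28 = 1/21 - 28 = -587/21 ≈ -27.952)
k(z) = √2*√z (k(z) = √(2*z) = √2*√z)
(146*k(-10))*G = (146*(√2*√(-10)))*(-587/21) = (146*(√2*(I*√10)))*(-587/21) = (146*(2*I*√5))*(-587/21) = (292*I*√5)*(-587/21) = -171404*I*√5/21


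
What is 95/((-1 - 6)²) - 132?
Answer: -6373/49 ≈ -130.06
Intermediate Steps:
95/((-1 - 6)²) - 132 = 95/((-7)²) - 132 = 95/49 - 132 = -6373/49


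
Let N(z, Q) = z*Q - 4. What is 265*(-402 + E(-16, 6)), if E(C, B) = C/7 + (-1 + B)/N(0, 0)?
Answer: -3009075/28 ≈ -1.0747e+5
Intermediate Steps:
N(z, Q) = -4 + Q*z (N(z, Q) = Q*z - 4 = -4 + Q*z)
E(C, B) = ¼ - B/4 + C/7 (E(C, B) = C/7 + (-1 + B)/(-4 + 0*0) = C*(⅐) + (-1 + B)/(-4 + 0) = C/7 + (-1 + B)/(-4) = C/7 + (-1 + B)*(-¼) = C/7 + (¼ - B/4) = ¼ - B/4 + C/7)
265*(-402 + E(-16, 6)) = 265*(-402 + (¼ - ¼*6 + (⅐)*(-16))) = 265*(-402 + (¼ - 3/2 - 16/7)) = 265*(-402 - 99/28) = 265*(-11355/28) = -3009075/28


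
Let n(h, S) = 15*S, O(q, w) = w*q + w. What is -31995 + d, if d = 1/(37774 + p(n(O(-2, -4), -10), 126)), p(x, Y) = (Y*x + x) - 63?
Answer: -597058694/18661 ≈ -31995.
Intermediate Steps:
O(q, w) = w + q*w (O(q, w) = q*w + w = w + q*w)
p(x, Y) = -63 + x + Y*x (p(x, Y) = (x + Y*x) - 63 = -63 + x + Y*x)
d = 1/18661 (d = 1/(37774 + (-63 + 15*(-10) + 126*(15*(-10)))) = 1/(37774 + (-63 - 150 + 126*(-150))) = 1/(37774 + (-63 - 150 - 18900)) = 1/(37774 - 19113) = 1/18661 ≈ 5.3588e-5)
-31995 + d = -31995 + 1/18661 = -597058694/18661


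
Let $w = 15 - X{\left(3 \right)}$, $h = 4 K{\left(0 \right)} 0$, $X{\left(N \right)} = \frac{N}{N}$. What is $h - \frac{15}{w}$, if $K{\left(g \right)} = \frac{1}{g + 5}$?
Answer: $- \frac{15}{14} \approx -1.0714$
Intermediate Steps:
$K{\left(g \right)} = \frac{1}{5 + g}$
$X{\left(N \right)} = 1$
$h = 0$ ($h = \frac{4}{5 + 0} \cdot 0 = \frac{4}{5} \cdot 0 = 0$)
$w = 14$ ($w = 15 - 1 = 14$)
$h - \frac{15}{w} = 0 - \frac{15}{14} = - \frac{15}{14}$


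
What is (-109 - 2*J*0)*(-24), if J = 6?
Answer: 2616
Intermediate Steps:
(-109 - 2*J*0)*(-24) = (-109 - 2*6*0)*(-24) = (-109 - 12*0)*(-24) = (-109 + 0)*(-24) = -109*(-24) = 2616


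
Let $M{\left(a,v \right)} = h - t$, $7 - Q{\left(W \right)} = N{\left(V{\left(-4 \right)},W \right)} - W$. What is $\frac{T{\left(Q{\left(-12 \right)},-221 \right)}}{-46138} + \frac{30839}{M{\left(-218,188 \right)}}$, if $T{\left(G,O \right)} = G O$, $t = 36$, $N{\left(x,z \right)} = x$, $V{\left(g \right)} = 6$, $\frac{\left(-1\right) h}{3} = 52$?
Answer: $- \frac{41862251}{260544} \approx -160.67$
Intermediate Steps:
$h = -156$ ($h = \left(-3\right) 52 = -156$)
$Q{\left(W \right)} = 1 + W$ ($Q{\left(W \right)} = 7 - \left(6 - W\right) = 7 + \left(-6 + W\right) = 1 + W$)
$M{\left(a,v \right)} = -192$ ($M{\left(a,v \right)} = -156 - 36 = -192$)
$\frac{T{\left(Q{\left(-12 \right)},-221 \right)}}{-46138} + \frac{30839}{M{\left(-218,188 \right)}} = \frac{\left(1 - 12\right) \left(-221\right)}{-46138} + \frac{30839}{-192} = \left(-11\right) \left(-221\right) \left(- \frac{1}{46138}\right) + 30839 \left(- \frac{1}{192}\right) = 2431 \left(- \frac{1}{46138}\right) - \frac{30839}{192} = - \frac{143}{2714} - \frac{30839}{192} = - \frac{41862251}{260544}$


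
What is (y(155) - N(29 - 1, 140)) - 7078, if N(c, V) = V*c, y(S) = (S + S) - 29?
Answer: -10717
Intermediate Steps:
y(S) = -29 + 2*S (y(S) = 2*S - 29 = -29 + 2*S)
(y(155) - N(29 - 1, 140)) - 7078 = ((-29 + 2*155) - 140*(29 - 1)) - 7078 = ((-29 + 310) - 140*28) - 7078 = (281 - 1*3920) - 7078 = (281 - 3920) - 7078 = -3639 - 7078 = -10717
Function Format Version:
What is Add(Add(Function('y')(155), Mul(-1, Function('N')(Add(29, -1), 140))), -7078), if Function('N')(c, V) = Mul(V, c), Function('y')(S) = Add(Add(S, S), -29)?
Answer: -10717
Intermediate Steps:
Function('y')(S) = Add(-29, Mul(2, S)) (Function('y')(S) = Add(Mul(2, S), -29) = Add(-29, Mul(2, S)))
Add(Add(Function('y')(155), Mul(-1, Function('N')(Add(29, -1), 140))), -7078) = Add(Add(Add(-29, Mul(2, 155)), Mul(-1, Mul(140, Add(29, -1)))), -7078) = Add(Add(Add(-29, 310), Mul(-1, Mul(140, 28))), -7078) = Add(Add(281, Mul(-1, 3920)), -7078) = Add(Add(281, -3920), -7078) = Add(-3639, -7078) = -10717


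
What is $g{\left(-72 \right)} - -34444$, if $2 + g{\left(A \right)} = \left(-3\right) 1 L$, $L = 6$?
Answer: $34424$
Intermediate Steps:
$g{\left(A \right)} = -20$ ($g{\left(A \right)} = -2 + \left(-3\right) 1 \cdot 6 = -2 - 18 = -20$)
$g{\left(-72 \right)} - -34444 = -20 - -34444 = -20 + 34444 = 34424$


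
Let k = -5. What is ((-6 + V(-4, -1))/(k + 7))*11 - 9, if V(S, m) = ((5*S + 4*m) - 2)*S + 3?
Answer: 1093/2 ≈ 546.50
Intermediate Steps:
V(S, m) = 3 + S*(-2 + 4*m + 5*S) (V(S, m) = ((4*m + 5*S) - 2)*S + 3 = (-2 + 4*m + 5*S)*S + 3 = S*(-2 + 4*m + 5*S) + 3 = 3 + S*(-2 + 4*m + 5*S))
((-6 + V(-4, -1))/(k + 7))*11 - 9 = ((-6 + (3 - 2*(-4) + 5*(-4)² + 4*(-4)*(-1)))/(-5 + 7))*11 - 9 = ((-6 + (3 + 8 + 5*16 + 16))/2)*11 - 9 = ((-6 + (3 + 8 + 80 + 16))*(½))*11 - 9 = ((-6 + 107)*(½))*11 - 9 = (101*(½))*11 - 9 = (101/2)*11 - 9 = 1111/2 - 9 = 1093/2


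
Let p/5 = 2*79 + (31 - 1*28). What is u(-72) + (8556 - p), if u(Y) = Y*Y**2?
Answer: -365497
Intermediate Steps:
p = 805 (p = 5*(2*79 + (31 - 1*28)) = 5*(158 + (31 - 28)) = 5*(158 + 3) = 5*161 = 805)
u(Y) = Y**3
u(-72) + (8556 - p) = (-72)**3 + (8556 - 1*805) = -373248 + (8556 - 805) = -373248 + 7751 = -365497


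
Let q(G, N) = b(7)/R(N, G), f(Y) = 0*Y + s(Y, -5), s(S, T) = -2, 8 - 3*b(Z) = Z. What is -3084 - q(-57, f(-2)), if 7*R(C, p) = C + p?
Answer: -545861/177 ≈ -3084.0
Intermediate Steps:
b(Z) = 8/3 - Z/3
R(C, p) = C/7 + p/7 (R(C, p) = (C + p)/7 = C/7 + p/7)
f(Y) = -2 (f(Y) = 0*Y - 2 = 0 - 2 = -2)
q(G, N) = 1/(3*(G/7 + N/7)) (q(G, N) = (8/3 - ⅓*7)/(N/7 + G/7) = (8/3 - 7/3)/(G/7 + N/7) = 1/(3*(G/7 + N/7)))
-3084 - q(-57, f(-2)) = -3084 - 7/(3*(-57 - 2)) = -3084 - 7/(3*(-59)) = -3084 - 7*(-1)/(3*59) = -3084 - 1*(-7/177) = -3084 + 7/177 = -545861/177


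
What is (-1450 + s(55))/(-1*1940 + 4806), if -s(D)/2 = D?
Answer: -780/1433 ≈ -0.54431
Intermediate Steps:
s(D) = -2*D
(-1450 + s(55))/(-1*1940 + 4806) = (-1450 - 2*55)/(-1*1940 + 4806) = (-1450 - 110)/(-1940 + 4806) = -1560/2866 = -1560*1/2866 = -780/1433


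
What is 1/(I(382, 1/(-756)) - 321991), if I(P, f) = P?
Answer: -1/321609 ≈ -3.1094e-6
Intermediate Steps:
1/(I(382, 1/(-756)) - 321991) = 1/(382 - 321991) = 1/(-321609) = -1/321609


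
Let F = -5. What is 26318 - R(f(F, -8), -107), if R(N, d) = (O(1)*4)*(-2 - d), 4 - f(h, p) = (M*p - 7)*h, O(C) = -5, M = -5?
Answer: 28418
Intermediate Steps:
f(h, p) = 4 - h*(-7 - 5*p) (f(h, p) = 4 - (-5*p - 7)*h = 4 - (-7 - 5*p)*h = 4 - h*(-7 - 5*p))
R(N, d) = 40 + 20*d (R(N, d) = (-5*4)*(-2 - d) = -20*(-2 - d) = 40 + 20*d)
26318 - R(f(F, -8), -107) = 26318 - (40 + 20*(-107)) = 26318 - (40 - 2140) = 26318 - 1*(-2100) = 26318 + 2100 = 28418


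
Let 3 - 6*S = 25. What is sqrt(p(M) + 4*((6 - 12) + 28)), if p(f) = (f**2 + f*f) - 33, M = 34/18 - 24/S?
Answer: sqrt(1933505)/99 ≈ 14.046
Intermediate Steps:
S = -11/3 (S = 1/2 - 1/6*25 = 1/2 - 25/6 = -11/3 ≈ -3.6667)
M = 835/99 (M = 34/18 - 24/(-11/3) = 34*(1/18) - 24*(-3/11) = 17/9 + 72/11 = 835/99 ≈ 8.4343)
p(f) = -33 + 2*f**2 (p(f) = (f**2 + f**2) - 33 = 2*f**2 - 33 = -33 + 2*f**2)
sqrt(p(M) + 4*((6 - 12) + 28)) = sqrt((-33 + 2*(835/99)**2) + 4*((6 - 12) + 28)) = sqrt((-33 + 2*(697225/9801)) + 4*(-6 + 28)) = sqrt((-33 + 1394450/9801) + 4*22) = sqrt(1071017/9801 + 88) = sqrt(1933505/9801) = sqrt(1933505)/99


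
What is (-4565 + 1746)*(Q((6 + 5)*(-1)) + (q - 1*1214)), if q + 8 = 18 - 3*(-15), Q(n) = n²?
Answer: 2926122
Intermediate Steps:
q = 55 (q = -8 + (18 - 3*(-15)) = -8 + (18 + 45) = -8 + 63 = 55)
(-4565 + 1746)*(Q((6 + 5)*(-1)) + (q - 1*1214)) = (-4565 + 1746)*(((6 + 5)*(-1))² + (55 - 1*1214)) = -2819*((11*(-1))² + (55 - 1214)) = -2819*((-11)² - 1159) = -2819*(121 - 1159) = -2819*(-1038) = 2926122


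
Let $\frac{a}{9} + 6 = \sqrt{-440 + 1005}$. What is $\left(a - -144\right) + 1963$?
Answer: $2053 + 9 \sqrt{565} \approx 2266.9$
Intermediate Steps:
$a = -54 + 9 \sqrt{565}$ ($a = -54 + 9 \sqrt{-440 + 1005} = -54 + 9 \sqrt{565} \approx 159.93$)
$\left(a - -144\right) + 1963 = \left(\left(-54 + 9 \sqrt{565}\right) - -144\right) + 1963 = \left(\left(-54 + 9 \sqrt{565}\right) + 144\right) + 1963 = \left(90 + 9 \sqrt{565}\right) + 1963 = 2053 + 9 \sqrt{565}$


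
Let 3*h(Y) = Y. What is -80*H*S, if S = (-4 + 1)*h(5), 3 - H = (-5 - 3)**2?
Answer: -24400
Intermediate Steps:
H = -61 (H = 3 - (-5 - 3)**2 = 3 - 1*(-8)**2 = 3 - 1*64 = 3 - 64 = -61)
h(Y) = Y/3
S = -5 (S = (-4 + 1)*((1/3)*5) = -3*5/3 = -5)
-80*H*S = -(-4880)*(-5) = -80*305 = -24400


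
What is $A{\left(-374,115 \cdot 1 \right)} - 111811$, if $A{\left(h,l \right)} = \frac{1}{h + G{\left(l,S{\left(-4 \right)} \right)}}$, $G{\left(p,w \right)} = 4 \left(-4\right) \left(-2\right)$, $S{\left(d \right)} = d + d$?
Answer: $- \frac{38239363}{342} \approx -1.1181 \cdot 10^{5}$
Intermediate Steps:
$S{\left(d \right)} = 2 d$
$G{\left(p,w \right)} = 32$ ($G{\left(p,w \right)} = \left(-16\right) \left(-2\right) = 32$)
$A{\left(h,l \right)} = \frac{1}{32 + h}$ ($A{\left(h,l \right)} = \frac{1}{h + 32} = \frac{1}{32 + h}$)
$A{\left(-374,115 \cdot 1 \right)} - 111811 = \frac{1}{32 - 374} - 111811 = \frac{1}{-342} - 111811 = - \frac{1}{342} - 111811 = - \frac{38239363}{342}$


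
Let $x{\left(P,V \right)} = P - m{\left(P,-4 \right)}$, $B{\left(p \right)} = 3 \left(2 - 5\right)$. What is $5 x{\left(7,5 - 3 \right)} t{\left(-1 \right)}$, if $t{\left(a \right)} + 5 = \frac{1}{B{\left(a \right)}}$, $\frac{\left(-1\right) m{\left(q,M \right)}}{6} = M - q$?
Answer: $\frac{13570}{9} \approx 1507.8$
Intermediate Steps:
$B{\left(p \right)} = -9$ ($B{\left(p \right)} = 3 \left(-3\right) = -9$)
$m{\left(q,M \right)} = - 6 M + 6 q$ ($m{\left(q,M \right)} = - 6 \left(M - q\right) = - 6 M + 6 q$)
$t{\left(a \right)} = - \frac{46}{9}$ ($t{\left(a \right)} = -5 + \frac{1}{-9} = -5 - \frac{1}{9} = - \frac{46}{9}$)
$x{\left(P,V \right)} = -24 - 5 P$ ($x{\left(P,V \right)} = P - \left(\left(-6\right) \left(-4\right) + 6 P\right) = P - \left(24 + 6 P\right) = -24 - 5 P$)
$5 x{\left(7,5 - 3 \right)} t{\left(-1 \right)} = 5 \left(-24 - 35\right) \left(- \frac{46}{9}\right) = 5 \left(-59\right) \left(- \frac{46}{9}\right) = \left(-295\right) \left(- \frac{46}{9}\right) = \frac{13570}{9}$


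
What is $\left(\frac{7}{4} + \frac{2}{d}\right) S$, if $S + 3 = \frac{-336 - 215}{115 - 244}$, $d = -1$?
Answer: $- \frac{41}{129} \approx -0.31783$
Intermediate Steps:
$S = \frac{164}{129}$ ($S = -3 + \frac{-336 - 215}{115 - 244} = -3 - \frac{551}{-129} = -3 - - \frac{551}{129} = -3 + \frac{551}{129} = \frac{164}{129} \approx 1.2713$)
$\left(\frac{7}{4} + \frac{2}{d}\right) S = \left(\frac{7}{4} + \frac{2}{-1}\right) \frac{164}{129} = \left(7 \cdot \frac{1}{4} + 2 \left(-1\right)\right) \frac{164}{129} = \left(\frac{7}{4} - 2\right) \frac{164}{129} = \left(- \frac{1}{4}\right) \frac{164}{129} = - \frac{41}{129}$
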